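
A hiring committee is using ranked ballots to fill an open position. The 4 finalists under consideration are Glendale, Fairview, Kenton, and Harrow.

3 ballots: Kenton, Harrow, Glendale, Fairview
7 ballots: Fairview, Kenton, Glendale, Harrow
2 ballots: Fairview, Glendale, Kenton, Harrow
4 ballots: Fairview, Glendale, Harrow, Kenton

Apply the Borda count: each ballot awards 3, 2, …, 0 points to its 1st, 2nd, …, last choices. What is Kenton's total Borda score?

Borda scores:
  Glendale: 3·1 + 7·1 + 2·2 + 4·2 = 22
  Fairview: 3·0 + 7·3 + 2·3 + 4·3 = 39
  Kenton: 3·3 + 7·2 + 2·1 + 4·0 = 25
  Harrow: 3·2 + 7·0 + 2·0 + 4·1 = 10

25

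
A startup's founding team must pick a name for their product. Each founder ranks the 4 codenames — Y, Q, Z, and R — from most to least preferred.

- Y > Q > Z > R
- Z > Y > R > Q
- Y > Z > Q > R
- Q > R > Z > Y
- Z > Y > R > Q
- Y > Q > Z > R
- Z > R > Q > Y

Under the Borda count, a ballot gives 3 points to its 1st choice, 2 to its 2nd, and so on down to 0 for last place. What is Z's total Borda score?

Borda scores:
  Y: 3 + 2 + 3 + 0 + 2 + 3 + 0 = 13
  Q: 2 + 0 + 1 + 3 + 0 + 2 + 1 = 9
  Z: 1 + 3 + 2 + 1 + 3 + 1 + 3 = 14
  R: 0 + 1 + 0 + 2 + 1 + 0 + 2 = 6

14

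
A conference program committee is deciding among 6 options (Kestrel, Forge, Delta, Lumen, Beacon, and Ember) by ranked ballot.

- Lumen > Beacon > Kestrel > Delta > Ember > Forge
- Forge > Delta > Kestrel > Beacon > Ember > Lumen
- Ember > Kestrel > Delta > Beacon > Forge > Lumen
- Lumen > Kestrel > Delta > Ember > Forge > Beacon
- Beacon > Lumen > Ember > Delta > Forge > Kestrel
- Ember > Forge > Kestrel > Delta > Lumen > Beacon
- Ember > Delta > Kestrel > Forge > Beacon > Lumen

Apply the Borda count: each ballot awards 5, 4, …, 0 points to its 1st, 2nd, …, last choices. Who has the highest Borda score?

Ember

Borda scores:
  Kestrel: 3 + 3 + 4 + 4 + 0 + 3 + 3 = 20
  Forge: 0 + 5 + 1 + 1 + 1 + 4 + 2 = 14
  Delta: 2 + 4 + 3 + 3 + 2 + 2 + 4 = 20
  Lumen: 5 + 0 + 0 + 5 + 4 + 1 + 0 = 15
  Beacon: 4 + 2 + 2 + 0 + 5 + 0 + 1 = 14
  Ember: 1 + 1 + 5 + 2 + 3 + 5 + 5 = 22
Ember has the highest total.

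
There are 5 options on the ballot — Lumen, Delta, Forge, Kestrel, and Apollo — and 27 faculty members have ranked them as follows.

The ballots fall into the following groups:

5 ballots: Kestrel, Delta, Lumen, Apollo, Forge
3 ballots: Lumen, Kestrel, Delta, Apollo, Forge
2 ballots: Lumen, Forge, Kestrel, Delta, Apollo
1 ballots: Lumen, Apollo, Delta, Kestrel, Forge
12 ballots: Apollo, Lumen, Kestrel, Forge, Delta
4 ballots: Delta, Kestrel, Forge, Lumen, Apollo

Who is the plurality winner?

First-place vote totals:
  Lumen: 6
  Delta: 4
  Forge: 0
  Kestrel: 5
  Apollo: 12
Apollo has the most first-place votes.

Apollo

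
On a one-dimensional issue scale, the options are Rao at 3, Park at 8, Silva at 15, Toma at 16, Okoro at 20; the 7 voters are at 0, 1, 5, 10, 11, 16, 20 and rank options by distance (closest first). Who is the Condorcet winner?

With single-peaked preferences on a line, the Condorcet winner is the candidate closest to the median voter.
The median voter (position 10) is closest to Park at 8.
Check: Park vs Okoro — voters closer to Park: 5 of 7.

Park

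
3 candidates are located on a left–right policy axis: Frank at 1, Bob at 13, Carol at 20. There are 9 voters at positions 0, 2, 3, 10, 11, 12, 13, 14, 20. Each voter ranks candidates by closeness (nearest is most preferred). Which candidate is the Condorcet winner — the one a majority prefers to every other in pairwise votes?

Bob

With single-peaked preferences on a line, the Condorcet winner is the candidate closest to the median voter.
The median voter (position 11) is closest to Bob at 13.
Check: Bob vs Carol — voters closer to Bob: 8 of 9.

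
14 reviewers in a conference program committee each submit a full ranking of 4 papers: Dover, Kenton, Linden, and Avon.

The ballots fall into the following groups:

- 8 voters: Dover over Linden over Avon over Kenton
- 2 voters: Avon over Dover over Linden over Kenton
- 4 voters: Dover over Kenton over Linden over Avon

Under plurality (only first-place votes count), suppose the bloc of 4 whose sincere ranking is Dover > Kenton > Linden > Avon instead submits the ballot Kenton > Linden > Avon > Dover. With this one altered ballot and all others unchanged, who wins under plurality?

First-place totals with the altered ballot: Dover 8, Kenton 4, Linden 0, Avon 2.
The winner is unchanged: still Dover.

Dover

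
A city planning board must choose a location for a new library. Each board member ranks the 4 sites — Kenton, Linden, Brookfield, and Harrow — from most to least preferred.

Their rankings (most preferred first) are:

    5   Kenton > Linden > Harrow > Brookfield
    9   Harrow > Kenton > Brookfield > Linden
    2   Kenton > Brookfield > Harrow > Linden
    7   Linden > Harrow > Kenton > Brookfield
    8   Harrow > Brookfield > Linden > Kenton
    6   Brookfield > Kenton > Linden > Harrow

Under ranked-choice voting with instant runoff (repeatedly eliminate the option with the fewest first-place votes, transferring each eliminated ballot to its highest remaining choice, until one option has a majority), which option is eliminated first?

Round 1: Harrow 17, Kenton 7, Linden 7, Brookfield 6. Brookfield has the fewest and is eliminated.
Round 2: Harrow 17, Kenton 13, Linden 7. Linden has the fewest and is eliminated.
Round 3: Harrow 24, Kenton 13. Harrow has a majority.

Brookfield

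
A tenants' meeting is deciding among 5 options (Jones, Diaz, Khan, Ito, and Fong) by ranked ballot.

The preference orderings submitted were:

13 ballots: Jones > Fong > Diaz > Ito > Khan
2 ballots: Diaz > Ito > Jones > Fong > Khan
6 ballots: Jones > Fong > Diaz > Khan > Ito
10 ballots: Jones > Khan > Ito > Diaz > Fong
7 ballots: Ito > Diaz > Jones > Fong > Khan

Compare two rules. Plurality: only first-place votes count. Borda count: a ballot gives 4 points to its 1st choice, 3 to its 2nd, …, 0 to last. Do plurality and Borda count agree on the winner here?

Plurality first-place counts: Jones 29, Diaz 2, Khan 0, Ito 7, Fong 0 → Jones.
Borda totals: Jones 134, Diaz 77, Khan 36, Ito 67, Fong 66 → Jones.
The two rules agree on Jones.

Yes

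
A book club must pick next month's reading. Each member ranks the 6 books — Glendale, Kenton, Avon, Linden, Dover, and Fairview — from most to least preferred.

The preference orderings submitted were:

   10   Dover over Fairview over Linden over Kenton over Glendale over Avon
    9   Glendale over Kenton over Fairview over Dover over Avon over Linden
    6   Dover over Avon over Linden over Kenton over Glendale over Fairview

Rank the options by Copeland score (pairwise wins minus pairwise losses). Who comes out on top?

Pairwise results:
  Glendale vs Kenton: Kenton wins 16–9.
  Glendale vs Avon: Glendale wins 19–6.
  Glendale vs Linden: Linden wins 16–9.
  Glendale vs Dover: Dover wins 16–9.
  Glendale vs Fairview: Glendale wins 15–10.
  Kenton vs Avon: Kenton wins 19–6.
  Kenton vs Linden: Linden wins 16–9.
  Kenton vs Dover: Dover wins 16–9.
  Kenton vs Fairview: Kenton wins 15–10.
  Avon vs Linden: Avon wins 15–10.
  Avon vs Dover: Dover wins 25–0.
  Avon vs Fairview: Fairview wins 19–6.
  Linden vs Dover: Dover wins 25–0.
  Linden vs Fairview: Fairview wins 19–6.
  Dover vs Fairview: Dover wins 16–9.
Copeland scores (wins − losses):
  Glendale: 2 − 3 = -1
  Kenton: 3 − 2 = 1
  Avon: 1 − 4 = -3
  Linden: 2 − 3 = -1
  Dover: 5 − 0 = 5
  Fairview: 2 − 3 = -1
Dover has the best Copeland score.

Dover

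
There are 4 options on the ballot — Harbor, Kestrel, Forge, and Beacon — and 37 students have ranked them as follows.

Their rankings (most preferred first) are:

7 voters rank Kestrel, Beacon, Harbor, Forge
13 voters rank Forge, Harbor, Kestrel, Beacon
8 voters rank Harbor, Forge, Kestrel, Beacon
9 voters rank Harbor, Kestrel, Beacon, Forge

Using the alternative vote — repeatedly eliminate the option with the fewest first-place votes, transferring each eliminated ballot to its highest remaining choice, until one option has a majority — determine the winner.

Harbor

Round 1: Harbor 17, Forge 13, Kestrel 7, Beacon 0. Beacon has the fewest and is eliminated.
Round 2: Harbor 17, Forge 13, Kestrel 7. Kestrel has the fewest and is eliminated.
Round 3: Harbor 24, Forge 13. Harbor has a majority.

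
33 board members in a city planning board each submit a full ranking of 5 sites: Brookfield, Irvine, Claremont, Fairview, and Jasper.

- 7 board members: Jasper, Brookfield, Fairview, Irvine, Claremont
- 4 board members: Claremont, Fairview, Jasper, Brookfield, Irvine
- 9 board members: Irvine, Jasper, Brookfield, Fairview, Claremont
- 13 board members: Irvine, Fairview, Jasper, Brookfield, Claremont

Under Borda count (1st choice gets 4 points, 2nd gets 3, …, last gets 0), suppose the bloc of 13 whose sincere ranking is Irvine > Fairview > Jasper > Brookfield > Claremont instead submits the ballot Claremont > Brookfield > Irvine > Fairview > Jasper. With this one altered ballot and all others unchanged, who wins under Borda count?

Brookfield

Borda totals with the altered ballot: Brookfield 82, Irvine 69, Claremont 68, Fairview 48, Jasper 63.
The switch changes the winner from Irvine to Brookfield.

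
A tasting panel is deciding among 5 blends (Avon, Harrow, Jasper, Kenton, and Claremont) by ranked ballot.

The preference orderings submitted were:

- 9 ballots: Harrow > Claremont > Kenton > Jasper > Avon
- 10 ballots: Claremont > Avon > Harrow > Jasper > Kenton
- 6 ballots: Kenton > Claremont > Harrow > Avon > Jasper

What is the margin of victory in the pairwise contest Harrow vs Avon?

5

Ballots ranking Harrow above Avon: 9+6 = 15.
Ballots ranking Avon above Harrow: 10.
Harrow wins 15–10, a margin of 5.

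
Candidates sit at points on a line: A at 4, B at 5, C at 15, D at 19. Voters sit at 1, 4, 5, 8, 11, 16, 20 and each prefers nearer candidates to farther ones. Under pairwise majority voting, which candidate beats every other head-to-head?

B

With single-peaked preferences on a line, the Condorcet winner is the candidate closest to the median voter.
The median voter (position 8) is closest to B at 5.
Check: B vs D — voters closer to B: 5 of 7.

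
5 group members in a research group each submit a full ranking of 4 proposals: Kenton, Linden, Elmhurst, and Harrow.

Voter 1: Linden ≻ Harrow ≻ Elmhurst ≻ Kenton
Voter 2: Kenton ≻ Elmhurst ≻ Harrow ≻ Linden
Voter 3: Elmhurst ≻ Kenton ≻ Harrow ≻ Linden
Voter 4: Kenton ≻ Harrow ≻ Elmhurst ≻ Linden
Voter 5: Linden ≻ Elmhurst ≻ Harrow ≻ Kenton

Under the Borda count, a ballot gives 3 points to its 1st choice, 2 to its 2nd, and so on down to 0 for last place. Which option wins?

Borda scores:
  Kenton: 0 + 3 + 2 + 3 + 0 = 8
  Linden: 3 + 0 + 0 + 0 + 3 = 6
  Elmhurst: 1 + 2 + 3 + 1 + 2 = 9
  Harrow: 2 + 1 + 1 + 2 + 1 = 7
Elmhurst has the highest total.

Elmhurst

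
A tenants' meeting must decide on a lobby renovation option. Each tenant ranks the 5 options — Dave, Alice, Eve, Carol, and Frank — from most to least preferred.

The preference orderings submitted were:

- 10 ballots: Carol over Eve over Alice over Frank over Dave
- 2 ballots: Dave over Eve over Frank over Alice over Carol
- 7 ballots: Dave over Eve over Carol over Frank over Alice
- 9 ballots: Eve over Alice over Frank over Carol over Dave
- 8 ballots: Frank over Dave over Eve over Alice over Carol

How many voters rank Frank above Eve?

Ballots ranking Frank above Eve: 8.
Ballots ranking Eve above Frank: 10+2+7+9 = 28.
So 8 of 36 voters prefer Frank to Eve.

8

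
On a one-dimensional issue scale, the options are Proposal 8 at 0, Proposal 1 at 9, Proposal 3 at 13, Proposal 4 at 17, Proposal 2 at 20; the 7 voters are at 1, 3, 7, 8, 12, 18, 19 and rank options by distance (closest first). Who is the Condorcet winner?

With single-peaked preferences on a line, the Condorcet winner is the candidate closest to the median voter.
The median voter (position 8) is closest to Proposal 1 at 9.
Check: Proposal 1 vs Proposal 4 — voters closer to Proposal 1: 5 of 7.

Proposal 1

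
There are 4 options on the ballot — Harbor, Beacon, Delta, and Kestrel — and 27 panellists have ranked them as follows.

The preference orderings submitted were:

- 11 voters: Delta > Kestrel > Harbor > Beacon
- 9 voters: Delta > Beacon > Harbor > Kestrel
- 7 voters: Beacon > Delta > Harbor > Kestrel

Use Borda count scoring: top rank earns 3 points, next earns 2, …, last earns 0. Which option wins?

Delta

Borda scores:
  Harbor: 11·1 + 9·1 + 7·1 = 27
  Beacon: 11·0 + 9·2 + 7·3 = 39
  Delta: 11·3 + 9·3 + 7·2 = 74
  Kestrel: 11·2 + 9·0 + 7·0 = 22
Delta has the highest total.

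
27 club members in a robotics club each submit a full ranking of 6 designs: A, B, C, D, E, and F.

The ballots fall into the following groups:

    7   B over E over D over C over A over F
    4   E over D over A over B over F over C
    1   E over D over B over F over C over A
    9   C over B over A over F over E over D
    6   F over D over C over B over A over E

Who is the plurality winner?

First-place vote totals:
  A: 0
  B: 7
  C: 9
  D: 0
  E: 5
  F: 6
C has the most first-place votes.

C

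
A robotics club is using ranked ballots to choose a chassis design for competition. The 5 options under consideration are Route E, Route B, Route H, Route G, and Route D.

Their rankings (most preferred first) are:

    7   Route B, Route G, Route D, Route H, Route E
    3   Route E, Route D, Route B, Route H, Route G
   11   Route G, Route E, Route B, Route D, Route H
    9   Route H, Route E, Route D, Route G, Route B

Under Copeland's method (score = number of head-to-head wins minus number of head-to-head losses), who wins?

Route G

Pairwise results:
  Route E vs Route B: Route E wins 23–7.
  Route E vs Route H: Route H wins 16–14.
  Route E vs Route G: Route G wins 18–12.
  Route E vs Route D: Route E wins 23–7.
  Route B vs Route H: Route B wins 21–9.
  Route B vs Route G: Route G wins 20–10.
  Route B vs Route D: Route B wins 18–12.
  Route H vs Route G: Route G wins 18–12.
  Route H vs Route D: Route D wins 21–9.
  Route G vs Route D: Route G wins 18–12.
Copeland scores (wins − losses):
  Route E: 2 − 2 = 0
  Route B: 2 − 2 = 0
  Route H: 1 − 3 = -2
  Route G: 4 − 0 = 4
  Route D: 1 − 3 = -2
Route G has the best Copeland score.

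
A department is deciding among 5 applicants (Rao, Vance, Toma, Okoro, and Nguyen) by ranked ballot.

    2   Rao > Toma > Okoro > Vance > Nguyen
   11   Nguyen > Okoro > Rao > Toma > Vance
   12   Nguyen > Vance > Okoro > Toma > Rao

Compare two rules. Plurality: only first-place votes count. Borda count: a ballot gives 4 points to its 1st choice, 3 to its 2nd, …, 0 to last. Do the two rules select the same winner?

Yes

Plurality first-place counts: Rao 2, Vance 0, Toma 0, Okoro 0, Nguyen 23 → Nguyen.
Borda totals: Rao 30, Vance 38, Toma 29, Okoro 61, Nguyen 92 → Nguyen.
The two rules agree on Nguyen.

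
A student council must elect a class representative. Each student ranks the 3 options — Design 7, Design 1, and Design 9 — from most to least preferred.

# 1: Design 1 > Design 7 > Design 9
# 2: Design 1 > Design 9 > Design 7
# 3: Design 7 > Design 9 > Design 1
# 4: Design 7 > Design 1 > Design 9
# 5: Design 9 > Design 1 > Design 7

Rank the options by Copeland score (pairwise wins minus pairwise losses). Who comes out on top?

Design 1

Pairwise results:
  Design 7 vs Design 1: Design 1 wins 3–2.
  Design 7 vs Design 9: Design 7 wins 3–2.
  Design 1 vs Design 9: Design 1 wins 3–2.
Copeland scores (wins − losses):
  Design 7: 1 − 1 = 0
  Design 1: 2 − 0 = 2
  Design 9: 0 − 2 = -2
Design 1 has the best Copeland score.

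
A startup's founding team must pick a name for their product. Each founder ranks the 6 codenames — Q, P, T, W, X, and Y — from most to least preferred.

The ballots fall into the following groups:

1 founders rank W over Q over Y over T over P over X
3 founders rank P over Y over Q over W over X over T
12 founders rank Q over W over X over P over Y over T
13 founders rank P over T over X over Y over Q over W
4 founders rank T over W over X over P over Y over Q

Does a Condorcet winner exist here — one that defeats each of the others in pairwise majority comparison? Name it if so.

None — there is no Condorcet winner

Head-to-head results (33 voters total):
Q vs P: P wins 20–13.
Q vs T: T wins 17–16.
Q vs W: Q wins 28–5.
Q vs X: X wins 17–16.
Q vs Y: Y wins 20–13.
P vs T: P wins 28–5.
P vs W: W wins 17–16.
P vs X: P wins 17–16.
P vs Y: P wins 32–1.
T vs W: T wins 17–16.
T vs X: T wins 18–15.
T vs Y: T wins 17–16.
W vs X: W wins 20–13.
W vs Y: W wins 17–16.
X vs Y: X wins 29–4.
No candidate beats all others: Q beats W beats P beats Q, a majority cycle.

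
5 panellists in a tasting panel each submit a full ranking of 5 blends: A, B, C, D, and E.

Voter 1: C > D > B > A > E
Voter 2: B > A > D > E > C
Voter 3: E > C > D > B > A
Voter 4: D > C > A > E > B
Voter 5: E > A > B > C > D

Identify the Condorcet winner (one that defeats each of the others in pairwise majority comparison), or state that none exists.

None — there is no Condorcet winner

Head-to-head results (5 voters total):
A vs B: B wins 3–2.
A vs C: C wins 3–2.
A vs D: D wins 3–2.
A vs E: A wins 3–2.
B vs C: C wins 3–2.
B vs D: D wins 3–2.
B vs E: E wins 3–2.
C vs D: C wins 3–2.
C vs E: E wins 3–2.
D vs E: D wins 3–2.
No candidate beats all others: A beats E beats B beats A, a majority cycle.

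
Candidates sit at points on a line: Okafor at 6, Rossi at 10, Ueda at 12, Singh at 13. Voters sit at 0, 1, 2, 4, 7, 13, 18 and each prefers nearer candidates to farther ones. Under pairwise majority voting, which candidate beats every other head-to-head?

With single-peaked preferences on a line, the Condorcet winner is the candidate closest to the median voter.
The median voter (position 4) is closest to Okafor at 6.
Check: Okafor vs Rossi — voters closer to Okafor: 5 of 7.

Okafor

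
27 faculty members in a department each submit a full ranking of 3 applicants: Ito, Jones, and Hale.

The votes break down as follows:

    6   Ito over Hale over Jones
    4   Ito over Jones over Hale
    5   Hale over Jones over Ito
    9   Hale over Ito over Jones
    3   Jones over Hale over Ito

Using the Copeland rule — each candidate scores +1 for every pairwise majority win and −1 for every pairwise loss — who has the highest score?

Pairwise results:
  Ito vs Jones: Ito wins 19–8.
  Ito vs Hale: Hale wins 17–10.
  Jones vs Hale: Hale wins 20–7.
Copeland scores (wins − losses):
  Ito: 1 − 1 = 0
  Jones: 0 − 2 = -2
  Hale: 2 − 0 = 2
Hale has the best Copeland score.

Hale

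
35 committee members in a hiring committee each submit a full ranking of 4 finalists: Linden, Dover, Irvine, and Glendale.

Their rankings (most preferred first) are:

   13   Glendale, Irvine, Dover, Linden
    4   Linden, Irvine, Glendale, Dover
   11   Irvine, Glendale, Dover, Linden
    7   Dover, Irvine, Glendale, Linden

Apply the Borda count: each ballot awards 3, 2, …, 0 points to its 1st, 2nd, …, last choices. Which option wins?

Borda scores:
  Linden: 13·0 + 4·3 + 11·0 + 7·0 = 12
  Dover: 13·1 + 4·0 + 11·1 + 7·3 = 45
  Irvine: 13·2 + 4·2 + 11·3 + 7·2 = 81
  Glendale: 13·3 + 4·1 + 11·2 + 7·1 = 72
Irvine has the highest total.

Irvine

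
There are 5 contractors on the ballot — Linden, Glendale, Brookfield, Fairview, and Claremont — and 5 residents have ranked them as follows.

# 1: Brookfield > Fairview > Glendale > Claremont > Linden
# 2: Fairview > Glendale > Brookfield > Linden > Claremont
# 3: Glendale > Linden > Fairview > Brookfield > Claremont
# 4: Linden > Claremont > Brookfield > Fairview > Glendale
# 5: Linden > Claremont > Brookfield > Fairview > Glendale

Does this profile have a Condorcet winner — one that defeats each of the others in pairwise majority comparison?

No

Head-to-head results (5 voters total):
Linden vs Glendale: Glendale wins 3–2.
Linden vs Brookfield: Linden wins 3–2.
Linden vs Fairview: Linden wins 3–2.
Linden vs Claremont: Linden wins 4–1.
Glendale vs Brookfield: Brookfield wins 3–2.
Glendale vs Fairview: Fairview wins 4–1.
Glendale vs Claremont: Glendale wins 3–2.
Brookfield vs Fairview: Brookfield wins 3–2.
Brookfield vs Claremont: Brookfield wins 3–2.
Fairview vs Claremont: Fairview wins 3–2.
No candidate beats all others: Linden beats Brookfield beats Glendale beats Linden, a majority cycle.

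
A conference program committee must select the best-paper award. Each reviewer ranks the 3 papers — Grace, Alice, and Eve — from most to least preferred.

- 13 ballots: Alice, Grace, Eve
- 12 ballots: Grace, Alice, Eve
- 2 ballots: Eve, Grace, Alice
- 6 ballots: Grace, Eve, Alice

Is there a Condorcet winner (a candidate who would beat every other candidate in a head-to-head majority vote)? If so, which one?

Grace

Head-to-head results (33 voters total):
Grace vs Alice: Grace wins 20–13.
Grace vs Eve: Grace wins 31–2.
Alice vs Eve: Alice wins 25–8.
Grace beats each rival — Alice (20–13), Eve (31–2) — so Grace is the Condorcet winner.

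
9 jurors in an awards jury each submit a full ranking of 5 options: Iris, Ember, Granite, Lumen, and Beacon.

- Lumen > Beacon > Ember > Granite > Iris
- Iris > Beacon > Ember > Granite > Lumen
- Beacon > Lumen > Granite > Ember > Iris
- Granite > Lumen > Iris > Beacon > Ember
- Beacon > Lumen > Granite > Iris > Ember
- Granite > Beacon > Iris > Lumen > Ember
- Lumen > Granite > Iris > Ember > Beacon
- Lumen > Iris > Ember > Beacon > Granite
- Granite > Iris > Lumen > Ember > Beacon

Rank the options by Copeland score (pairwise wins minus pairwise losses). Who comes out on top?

Pairwise results:
  Iris vs Ember: Iris wins 7–2.
  Iris vs Granite: Granite wins 7–2.
  Iris vs Lumen: Lumen wins 6–3.
  Iris vs Beacon: Iris wins 5–4.
  Ember vs Granite: Granite wins 6–3.
  Ember vs Lumen: Lumen wins 8–1.
  Ember vs Beacon: Beacon wins 6–3.
  Granite vs Lumen: Lumen wins 5–4.
  Granite vs Beacon: Beacon wins 5–4.
  Lumen vs Beacon: Lumen wins 5–4.
Copeland scores (wins − losses):
  Iris: 2 − 2 = 0
  Ember: 0 − 4 = -4
  Granite: 2 − 2 = 0
  Lumen: 4 − 0 = 4
  Beacon: 2 − 2 = 0
Lumen has the best Copeland score.

Lumen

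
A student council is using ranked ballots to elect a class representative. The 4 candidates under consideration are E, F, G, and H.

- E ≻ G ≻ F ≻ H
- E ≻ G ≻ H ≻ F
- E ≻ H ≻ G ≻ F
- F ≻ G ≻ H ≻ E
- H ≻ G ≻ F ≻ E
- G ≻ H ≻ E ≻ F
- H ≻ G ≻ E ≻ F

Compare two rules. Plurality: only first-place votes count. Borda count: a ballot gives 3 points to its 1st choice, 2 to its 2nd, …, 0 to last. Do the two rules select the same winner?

Plurality first-place counts: E 3, F 1, G 1, H 2 → E.
Borda totals: E 11, F 5, G 14, H 12 → G.
The two rules disagree: plurality picks E, Borda picks G.

No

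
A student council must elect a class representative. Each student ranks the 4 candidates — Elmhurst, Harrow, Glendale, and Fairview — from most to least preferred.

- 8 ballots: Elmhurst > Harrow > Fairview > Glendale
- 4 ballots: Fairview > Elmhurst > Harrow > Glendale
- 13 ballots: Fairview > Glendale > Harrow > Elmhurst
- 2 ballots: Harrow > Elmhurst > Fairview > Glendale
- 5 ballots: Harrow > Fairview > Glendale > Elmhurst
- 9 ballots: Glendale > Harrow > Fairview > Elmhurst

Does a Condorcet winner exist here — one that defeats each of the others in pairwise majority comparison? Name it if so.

Head-to-head results (41 voters total):
Elmhurst vs Harrow: Harrow wins 29–12.
Elmhurst vs Glendale: Glendale wins 27–14.
Elmhurst vs Fairview: Fairview wins 31–10.
Harrow vs Glendale: Glendale wins 22–19.
Harrow vs Fairview: Harrow wins 24–17.
Glendale vs Fairview: Fairview wins 32–9.
No candidate beats all others: Harrow beats Fairview beats Glendale beats Harrow, a majority cycle.

No Condorcet winner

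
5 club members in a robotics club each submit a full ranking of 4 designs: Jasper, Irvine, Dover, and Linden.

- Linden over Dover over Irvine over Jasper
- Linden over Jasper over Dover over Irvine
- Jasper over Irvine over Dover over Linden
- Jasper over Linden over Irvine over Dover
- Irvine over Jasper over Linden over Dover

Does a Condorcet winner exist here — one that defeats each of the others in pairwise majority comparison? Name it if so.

Head-to-head results (5 voters total):
Jasper vs Irvine: Jasper wins 3–2.
Jasper vs Dover: Jasper wins 4–1.
Jasper vs Linden: Jasper wins 3–2.
Irvine vs Dover: Irvine wins 3–2.
Irvine vs Linden: Linden wins 3–2.
Dover vs Linden: Linden wins 4–1.
Jasper beats each rival — Irvine (3–2), Dover (4–1), Linden (3–2) — so Jasper is the Condorcet winner.

Jasper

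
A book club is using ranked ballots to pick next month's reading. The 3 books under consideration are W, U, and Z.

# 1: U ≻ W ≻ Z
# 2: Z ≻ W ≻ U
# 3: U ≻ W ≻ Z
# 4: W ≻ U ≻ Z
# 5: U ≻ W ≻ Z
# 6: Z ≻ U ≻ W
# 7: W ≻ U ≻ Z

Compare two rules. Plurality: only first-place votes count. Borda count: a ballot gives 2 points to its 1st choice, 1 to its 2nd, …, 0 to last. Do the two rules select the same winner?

Plurality first-place counts: W 2, U 3, Z 2 → U.
Borda totals: W 8, U 9, Z 4 → U.
The two rules agree on U.

Yes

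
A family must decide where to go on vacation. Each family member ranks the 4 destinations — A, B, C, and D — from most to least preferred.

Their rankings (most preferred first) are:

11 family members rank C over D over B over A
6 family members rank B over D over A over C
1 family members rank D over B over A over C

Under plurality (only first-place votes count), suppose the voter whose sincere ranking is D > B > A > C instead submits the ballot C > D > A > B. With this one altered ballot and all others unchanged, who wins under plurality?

First-place totals with the altered ballot: A 0, B 6, C 12, D 0.
The winner is unchanged: still C.

C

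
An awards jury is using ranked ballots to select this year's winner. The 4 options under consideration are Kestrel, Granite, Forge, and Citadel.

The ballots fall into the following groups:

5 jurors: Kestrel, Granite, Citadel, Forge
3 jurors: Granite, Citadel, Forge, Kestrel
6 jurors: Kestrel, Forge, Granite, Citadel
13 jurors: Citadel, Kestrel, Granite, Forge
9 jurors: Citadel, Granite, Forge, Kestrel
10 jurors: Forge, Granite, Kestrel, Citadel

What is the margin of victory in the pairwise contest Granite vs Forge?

14

Ballots ranking Granite above Forge: 5+3+13+9 = 30.
Ballots ranking Forge above Granite: 6+10 = 16.
Granite wins 30–16, a margin of 14.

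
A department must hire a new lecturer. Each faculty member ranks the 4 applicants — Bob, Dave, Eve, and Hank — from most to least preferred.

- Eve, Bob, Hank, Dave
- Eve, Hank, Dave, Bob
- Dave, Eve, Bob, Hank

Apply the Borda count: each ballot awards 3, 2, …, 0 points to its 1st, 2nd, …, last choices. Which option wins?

Borda scores:
  Bob: 2 + 0 + 1 = 3
  Dave: 0 + 1 + 3 = 4
  Eve: 3 + 3 + 2 = 8
  Hank: 1 + 2 + 0 = 3
Eve has the highest total.

Eve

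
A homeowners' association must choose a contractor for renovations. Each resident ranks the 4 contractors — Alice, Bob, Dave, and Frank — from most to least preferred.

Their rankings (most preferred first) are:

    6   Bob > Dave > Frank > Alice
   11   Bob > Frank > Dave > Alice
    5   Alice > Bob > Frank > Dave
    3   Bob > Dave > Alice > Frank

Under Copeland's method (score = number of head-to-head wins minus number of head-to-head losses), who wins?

Bob

Pairwise results:
  Alice vs Bob: Bob wins 20–5.
  Alice vs Dave: Dave wins 20–5.
  Alice vs Frank: Frank wins 17–8.
  Bob vs Dave: Bob wins 25–0.
  Bob vs Frank: Bob wins 25–0.
  Dave vs Frank: Frank wins 16–9.
Copeland scores (wins − losses):
  Alice: 0 − 3 = -3
  Bob: 3 − 0 = 3
  Dave: 1 − 2 = -1
  Frank: 2 − 1 = 1
Bob has the best Copeland score.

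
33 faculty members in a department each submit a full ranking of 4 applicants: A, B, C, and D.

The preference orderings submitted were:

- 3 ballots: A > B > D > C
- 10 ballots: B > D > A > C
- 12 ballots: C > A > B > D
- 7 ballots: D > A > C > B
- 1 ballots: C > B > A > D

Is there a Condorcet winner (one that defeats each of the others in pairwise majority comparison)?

No

Head-to-head results (33 voters total):
A vs B: A wins 22–11.
A vs C: A wins 20–13.
A vs D: D wins 17–16.
B vs C: C wins 20–13.
B vs D: B wins 26–7.
C vs D: D wins 20–13.
No candidate beats all others: A beats B beats D beats A, a majority cycle.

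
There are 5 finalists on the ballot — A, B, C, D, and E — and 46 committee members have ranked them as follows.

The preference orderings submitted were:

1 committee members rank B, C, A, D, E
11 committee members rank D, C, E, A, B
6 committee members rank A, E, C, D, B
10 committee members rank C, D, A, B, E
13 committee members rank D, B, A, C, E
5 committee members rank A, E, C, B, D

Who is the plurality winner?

First-place vote totals:
  A: 11
  B: 1
  C: 10
  D: 24
  E: 0
D has the most first-place votes.

D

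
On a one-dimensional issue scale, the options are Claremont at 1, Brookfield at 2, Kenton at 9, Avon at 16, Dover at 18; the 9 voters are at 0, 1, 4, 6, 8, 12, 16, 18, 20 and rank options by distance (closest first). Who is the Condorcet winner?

Kenton

With single-peaked preferences on a line, the Condorcet winner is the candidate closest to the median voter.
The median voter (position 8) is closest to Kenton at 9.
Check: Kenton vs Claremont — voters closer to Kenton: 6 of 9.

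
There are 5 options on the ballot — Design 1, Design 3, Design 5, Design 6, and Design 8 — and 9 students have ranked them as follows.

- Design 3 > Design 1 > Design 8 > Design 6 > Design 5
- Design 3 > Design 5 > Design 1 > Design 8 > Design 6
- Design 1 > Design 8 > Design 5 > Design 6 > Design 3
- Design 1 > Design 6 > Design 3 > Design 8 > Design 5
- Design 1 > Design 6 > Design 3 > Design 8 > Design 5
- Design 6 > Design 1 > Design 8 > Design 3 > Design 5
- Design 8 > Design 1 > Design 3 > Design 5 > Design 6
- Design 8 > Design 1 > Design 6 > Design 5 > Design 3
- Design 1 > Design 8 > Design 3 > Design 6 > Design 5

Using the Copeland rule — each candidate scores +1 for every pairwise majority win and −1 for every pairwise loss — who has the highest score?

Pairwise results:
  Design 1 vs Design 3: Design 1 wins 7–2.
  Design 1 vs Design 5: Design 1 wins 8–1.
  Design 1 vs Design 6: Design 1 wins 8–1.
  Design 1 vs Design 8: Design 1 wins 7–2.
  Design 3 vs Design 5: Design 3 wins 7–2.
  Design 3 vs Design 6: Design 6 wins 5–4.
  Design 3 vs Design 8: Design 8 wins 5–4.
  Design 5 vs Design 6: Design 6 wins 6–3.
  Design 5 vs Design 8: Design 8 wins 8–1.
  Design 6 vs Design 8: Design 8 wins 6–3.
Copeland scores (wins − losses):
  Design 1: 4 − 0 = 4
  Design 3: 1 − 3 = -2
  Design 5: 0 − 4 = -4
  Design 6: 2 − 2 = 0
  Design 8: 3 − 1 = 2
Design 1 has the best Copeland score.

Design 1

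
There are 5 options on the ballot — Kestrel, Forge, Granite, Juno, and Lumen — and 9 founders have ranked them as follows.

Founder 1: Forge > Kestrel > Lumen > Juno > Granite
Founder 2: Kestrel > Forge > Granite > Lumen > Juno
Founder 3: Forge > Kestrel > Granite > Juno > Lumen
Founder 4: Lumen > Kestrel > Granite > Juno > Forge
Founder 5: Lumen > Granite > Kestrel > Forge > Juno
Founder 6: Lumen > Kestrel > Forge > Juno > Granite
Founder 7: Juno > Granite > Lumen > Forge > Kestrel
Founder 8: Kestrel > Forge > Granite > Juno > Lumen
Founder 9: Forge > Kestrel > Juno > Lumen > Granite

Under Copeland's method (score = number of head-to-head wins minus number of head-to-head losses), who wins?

Kestrel

Pairwise results:
  Kestrel vs Forge: Kestrel wins 5–4.
  Kestrel vs Granite: Kestrel wins 7–2.
  Kestrel vs Juno: Kestrel wins 8–1.
  Kestrel vs Lumen: Kestrel wins 5–4.
  Forge vs Granite: Forge wins 6–3.
  Forge vs Juno: Forge wins 7–2.
  Forge vs Lumen: Forge wins 5–4.
  Granite vs Juno: Granite wins 5–4.
  Granite vs Lumen: Lumen wins 5–4.
  Juno vs Lumen: Lumen wins 5–4.
Copeland scores (wins − losses):
  Kestrel: 4 − 0 = 4
  Forge: 3 − 1 = 2
  Granite: 1 − 3 = -2
  Juno: 0 − 4 = -4
  Lumen: 2 − 2 = 0
Kestrel has the best Copeland score.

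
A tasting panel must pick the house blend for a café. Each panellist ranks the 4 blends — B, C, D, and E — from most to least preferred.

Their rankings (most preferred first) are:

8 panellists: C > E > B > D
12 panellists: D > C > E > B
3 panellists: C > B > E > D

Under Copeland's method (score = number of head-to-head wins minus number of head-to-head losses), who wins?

Pairwise results:
  B vs C: C wins 23–0.
  B vs D: D wins 12–11.
  B vs E: E wins 20–3.
  C vs D: D wins 12–11.
  C vs E: C wins 23–0.
  D vs E: D wins 12–11.
Copeland scores (wins − losses):
  B: 0 − 3 = -3
  C: 2 − 1 = 1
  D: 3 − 0 = 3
  E: 1 − 2 = -1
D has the best Copeland score.

D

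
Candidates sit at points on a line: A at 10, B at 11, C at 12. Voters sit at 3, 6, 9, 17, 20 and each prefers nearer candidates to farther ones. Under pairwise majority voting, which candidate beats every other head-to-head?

With single-peaked preferences on a line, the Condorcet winner is the candidate closest to the median voter.
The median voter (position 9) is closest to A at 10.
Check: A vs C — voters closer to A: 3 of 5.

A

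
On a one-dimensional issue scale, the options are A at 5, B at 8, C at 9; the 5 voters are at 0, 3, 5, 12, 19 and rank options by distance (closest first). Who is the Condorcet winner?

A

With single-peaked preferences on a line, the Condorcet winner is the candidate closest to the median voter.
The median voter (position 5) is closest to A at 5.
Check: A vs C — voters closer to A: 3 of 5.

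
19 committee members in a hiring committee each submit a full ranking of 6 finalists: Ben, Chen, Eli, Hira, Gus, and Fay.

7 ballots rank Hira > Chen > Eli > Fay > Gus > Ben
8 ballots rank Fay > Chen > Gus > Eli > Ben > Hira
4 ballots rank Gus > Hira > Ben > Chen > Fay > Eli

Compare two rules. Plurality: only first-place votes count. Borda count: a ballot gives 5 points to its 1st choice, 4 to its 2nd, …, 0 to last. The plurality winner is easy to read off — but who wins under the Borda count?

Plurality first-place counts: Ben 0, Chen 0, Eli 0, Hira 7, Gus 4, Fay 8 → Fay.
Borda totals: Ben 20, Chen 68, Eli 37, Hira 51, Gus 51, Fay 58 → Chen.

Chen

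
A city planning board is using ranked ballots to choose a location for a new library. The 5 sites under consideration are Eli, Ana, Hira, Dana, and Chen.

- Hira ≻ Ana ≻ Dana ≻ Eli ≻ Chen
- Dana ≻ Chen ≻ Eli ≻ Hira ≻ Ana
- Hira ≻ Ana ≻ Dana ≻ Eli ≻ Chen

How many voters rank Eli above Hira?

1

Ballots ranking Eli above Hira: 1.
Ballots ranking Hira above Eli: 2.
So 1 of 3 voters prefer Eli to Hira.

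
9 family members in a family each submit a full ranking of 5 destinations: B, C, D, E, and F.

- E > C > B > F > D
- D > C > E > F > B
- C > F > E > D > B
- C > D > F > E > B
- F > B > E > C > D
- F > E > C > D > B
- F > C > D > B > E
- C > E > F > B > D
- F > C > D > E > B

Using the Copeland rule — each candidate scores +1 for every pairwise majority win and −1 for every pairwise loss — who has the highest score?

Pairwise results:
  B vs C: C wins 8–1.
  B vs D: D wins 6–3.
  B vs E: E wins 7–2.
  B vs F: F wins 8–1.
  C vs D: C wins 8–1.
  C vs E: C wins 6–3.
  C vs F: C wins 5–4.
  D vs E: E wins 5–4.
  D vs F: F wins 7–2.
  E vs F: F wins 6–3.
Copeland scores (wins − losses):
  B: 0 − 4 = -4
  C: 4 − 0 = 4
  D: 1 − 3 = -2
  E: 2 − 2 = 0
  F: 3 − 1 = 2
C has the best Copeland score.

C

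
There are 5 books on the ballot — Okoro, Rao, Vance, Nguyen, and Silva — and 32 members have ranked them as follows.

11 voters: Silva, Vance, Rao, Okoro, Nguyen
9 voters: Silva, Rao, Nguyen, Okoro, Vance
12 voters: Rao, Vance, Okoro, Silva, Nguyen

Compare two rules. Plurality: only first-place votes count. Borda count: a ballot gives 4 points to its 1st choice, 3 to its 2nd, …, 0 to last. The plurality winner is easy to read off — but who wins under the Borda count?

Rao

Plurality first-place counts: Okoro 0, Rao 12, Vance 0, Nguyen 0, Silva 20 → Silva.
Borda totals: Okoro 44, Rao 97, Vance 69, Nguyen 18, Silva 92 → Rao.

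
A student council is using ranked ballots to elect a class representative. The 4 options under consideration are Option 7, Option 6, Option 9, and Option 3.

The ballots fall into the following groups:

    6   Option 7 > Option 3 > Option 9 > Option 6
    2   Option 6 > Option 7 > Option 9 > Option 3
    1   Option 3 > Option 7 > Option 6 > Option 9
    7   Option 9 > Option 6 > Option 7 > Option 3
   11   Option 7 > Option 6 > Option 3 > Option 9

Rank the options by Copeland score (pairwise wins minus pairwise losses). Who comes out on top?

Pairwise results:
  Option 7 vs Option 6: Option 7 wins 18–9.
  Option 7 vs Option 9: Option 7 wins 20–7.
  Option 7 vs Option 3: Option 7 wins 26–1.
  Option 6 vs Option 9: Option 6 wins 14–13.
  Option 6 vs Option 3: Option 6 wins 20–7.
  Option 9 vs Option 3: Option 3 wins 18–9.
Copeland scores (wins − losses):
  Option 7: 3 − 0 = 3
  Option 6: 2 − 1 = 1
  Option 9: 0 − 3 = -3
  Option 3: 1 − 2 = -1
Option 7 has the best Copeland score.

Option 7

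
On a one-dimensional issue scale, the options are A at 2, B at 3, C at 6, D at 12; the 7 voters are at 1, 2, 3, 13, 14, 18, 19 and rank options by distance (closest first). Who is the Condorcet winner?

With single-peaked preferences on a line, the Condorcet winner is the candidate closest to the median voter.
The median voter (position 13) is closest to D at 12.
Check: D vs B — voters closer to D: 4 of 7.

D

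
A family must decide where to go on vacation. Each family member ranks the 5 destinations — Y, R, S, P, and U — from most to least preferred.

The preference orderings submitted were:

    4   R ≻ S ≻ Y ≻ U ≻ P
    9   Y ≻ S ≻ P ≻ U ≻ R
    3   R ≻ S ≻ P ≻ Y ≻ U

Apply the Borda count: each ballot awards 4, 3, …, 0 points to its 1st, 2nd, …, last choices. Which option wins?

Borda scores:
  Y: 4·2 + 9·4 + 3·1 = 47
  R: 4·4 + 9·0 + 3·4 = 28
  S: 4·3 + 9·3 + 3·3 = 48
  P: 4·0 + 9·2 + 3·2 = 24
  U: 4·1 + 9·1 + 3·0 = 13
S has the highest total.

S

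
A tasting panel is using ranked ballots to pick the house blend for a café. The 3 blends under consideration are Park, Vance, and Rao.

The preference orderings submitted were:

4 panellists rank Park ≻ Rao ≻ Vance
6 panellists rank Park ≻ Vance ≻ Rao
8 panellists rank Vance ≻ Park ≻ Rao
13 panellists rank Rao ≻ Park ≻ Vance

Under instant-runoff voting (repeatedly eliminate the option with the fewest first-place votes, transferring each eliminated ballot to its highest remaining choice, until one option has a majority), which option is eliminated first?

Vance

Round 1: Rao 13, Park 10, Vance 8. Vance has the fewest and is eliminated.
Round 2: Park 18, Rao 13. Park has a majority.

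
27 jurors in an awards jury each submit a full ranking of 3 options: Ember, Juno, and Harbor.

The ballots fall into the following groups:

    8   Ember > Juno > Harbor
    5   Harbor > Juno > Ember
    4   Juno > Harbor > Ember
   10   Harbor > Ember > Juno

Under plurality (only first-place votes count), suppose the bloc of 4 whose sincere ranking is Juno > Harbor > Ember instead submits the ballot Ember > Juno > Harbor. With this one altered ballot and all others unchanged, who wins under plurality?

First-place totals with the altered ballot: Ember 12, Juno 0, Harbor 15.
The winner is unchanged: still Harbor.

Harbor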